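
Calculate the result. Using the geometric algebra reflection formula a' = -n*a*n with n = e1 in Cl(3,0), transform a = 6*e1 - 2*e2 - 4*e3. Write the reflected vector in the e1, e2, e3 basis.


Reflection formula: a' = -n*a*n, with n = e1 (unit vector, n^2 = 1).
For reflection through hyperplane perp to e1:
The component along e1 flips sign, others stay.
a = (6, -2, -4)
a' = (-6, -2, -4)
a' = -6*e1 - 2*e2 - 4*e3


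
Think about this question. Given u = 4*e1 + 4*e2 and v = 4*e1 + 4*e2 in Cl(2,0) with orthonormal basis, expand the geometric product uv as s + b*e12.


Expand: (4*e1 + 4*e2)(4*e1 + 4*e2)
= 4*4*e1e1 + 4*4*e1e2 + 4*4*e2e1 + 4*4*e2e2
Using e1^2 = e2^2 = 1, e2e1 = -e1e2:
Scalar part s = 4*4 + 4*4 = 16 + 16 = 32
Bivector part b = 4*4 - 4*4 = 16 - 16 = 0
uv = 32 + 0*e12


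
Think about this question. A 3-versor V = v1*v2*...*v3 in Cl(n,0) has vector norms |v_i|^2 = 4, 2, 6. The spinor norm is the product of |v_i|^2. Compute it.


Spinor norm N(V) = |v1|^2 * |v2|^2 * ... * |v3|^2
= 4 * 2 * 6
Running product: 4, 8, 48
N(V) = 48


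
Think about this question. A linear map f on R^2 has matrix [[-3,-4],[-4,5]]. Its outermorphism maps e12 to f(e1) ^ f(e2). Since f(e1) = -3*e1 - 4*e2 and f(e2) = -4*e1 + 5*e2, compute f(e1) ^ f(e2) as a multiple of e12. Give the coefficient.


The outermorphism of a linear map f sends e1^e2 to f(e1)^f(e2).
f(e1) = -3*e1 - 4*e2
f(e2) = -4*e1 + 5*e2
f(e1) ^ f(e2) = (-3*e1 - 4*e2) ^ (-4*e1 + 5*e2)
= (-3)*5*e12 + (-4)*(-4)*e21
= (-15 - 16)*e12
= -31*e12
Coefficient = -31


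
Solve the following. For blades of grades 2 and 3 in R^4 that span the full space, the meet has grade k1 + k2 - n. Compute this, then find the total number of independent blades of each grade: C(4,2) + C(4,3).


Meet grade = grade(A) + grade(B) - n
= 2 + 3 - 4 = 1
C(4,2) = 6
C(4,3) = 4
dim_A + dim_B = 6 + 4 = 10


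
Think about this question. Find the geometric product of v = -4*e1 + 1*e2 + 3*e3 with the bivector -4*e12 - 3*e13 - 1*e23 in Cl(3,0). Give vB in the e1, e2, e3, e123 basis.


vB has grade-1 (vector) and grade-3 (trivector) parts: vB = (v _| B) + (v ^ B).
Vector part <vB>_1:
  e1: -v2*b12 - v3*b13 = -(1)*(-4) - (3)*(-3) = 13
  e2: v1*b12 - v3*b23 = (-4)*(-4) - (3)*(-1) = 19
  e3: v1*b13 + v2*b23 = (-4)*(-3) + (1)*(-1) = 11
Trivector part <vB>_3:
  e123: v1*b23 - v2*b13 + v3*b12 = (-4)*(-1) - (1)*(-3) + (3)*(-4) = -5
vB = 13*e1 + 19*e2 + 11*e3 - 5*e123


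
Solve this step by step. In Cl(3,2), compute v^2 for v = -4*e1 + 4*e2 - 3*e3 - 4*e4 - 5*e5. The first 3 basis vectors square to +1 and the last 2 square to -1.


v^2 = sum of c_i^2 * e_i^2
Positive signature terms (e_i^2 = +1): (-4)^2 + 4^2 + (-3)^2 = 41
Negative signature terms (e_j^2 = -1): (-4)^2 + (-5)^2 = 41
v^2 = 41 - 41 = 0


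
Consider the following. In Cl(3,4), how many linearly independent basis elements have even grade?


Even subalgebra dimension = 2^(n-1)
n = 3 + 4 = 7
2^(7 - 1) = 2^6 = 64
Verification: sum of C(7,k) for even k = 1 + 21 + 35 + 7 = 64
Result = 64


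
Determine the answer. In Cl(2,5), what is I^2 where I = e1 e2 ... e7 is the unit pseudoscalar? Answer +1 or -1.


The pseudoscalar I = e1...e_n (product of all n generators) of Cl(p,q) satisfies I^2 = (-1)^(q + n(n-1)/2).
p = 2, q = 5, n = p + q = 7
n(n-1)/2 = 7 * 6 / 2 = 21
Exponent = q + n(n-1)/2 = 5 + 21 = 26
I^2 = (-1)^26 = +1


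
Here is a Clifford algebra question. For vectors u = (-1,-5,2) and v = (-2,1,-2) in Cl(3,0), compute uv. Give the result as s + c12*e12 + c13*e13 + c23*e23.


In Cl(3,0): e_i^2 = 1, e_ie_j = -e_je_i for i != j.
Scalar part = u . v = (-1)*(-2) + (-5)*1 + 2*(-2)
= 2 + (-5) + (-4) = -7
e12 coeff = (-1)*1 - (-5)*(-2) = -1 - 10 = -11
e13 coeff = (-1)*(-2) - 2*(-2) = 2 - (-4) = 6
e23 coeff = (-5)*(-2) - 2*1 = 10 - 2 = 8
uv = -7 - 11*e12 + 6*e13 + 8*e23


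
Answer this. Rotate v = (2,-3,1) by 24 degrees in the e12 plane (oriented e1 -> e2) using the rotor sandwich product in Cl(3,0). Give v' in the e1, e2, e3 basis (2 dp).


Rotor R = cos(12deg) - sin(12deg)*e12
Rotation angle theta = 2 * 12 = 24 degrees in the e12 plane (e1 -> e2).
The component perpendicular to the plane (e3) is invariant: v'_3 = v3 = 1.00
cos(24deg) = 0.9135, sin(24deg) = 0.4067
v'_1 = v1*cos(theta) - v2*sin(theta) = 2*0.9135 - (-3)*0.4067 = 3.05
v'_2 = v1*sin(theta) + v2*cos(theta) = 2*0.4067 + (-3)*0.9135 = -1.93
v' = 3.05*e1 - 1.93*e2 + 1.00*e3


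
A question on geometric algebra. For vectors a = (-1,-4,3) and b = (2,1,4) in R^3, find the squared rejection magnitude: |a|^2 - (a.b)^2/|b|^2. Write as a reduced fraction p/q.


|a|^2 = (-1)^2 + (-4)^2 + 3^2 = 26
|b|^2 = 2^2 + 1^2 + 4^2 = 21
a . b = (-1)*2 + (-4)*1 + 3*4 = 6
(a.b)^2 = 6^2 = 36
|rej|^2 = 26 - 36/21
= (546 - 36)/21
= 510/21
In lowest terms: 170/7


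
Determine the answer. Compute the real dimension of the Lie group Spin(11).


Spin(n) double-covers SO(n); both have Lie algebra so(n) of dimension n(n-1)/2.
n = 11
n(n-1) = 11 * 10 = 110
dim Spin(11) = 110/2 = 55


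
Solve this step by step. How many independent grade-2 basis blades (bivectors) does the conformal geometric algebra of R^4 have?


The conformal model of R^4 uses Cl(5,1) with m = 4 + 2 = 6 generators.
Number of grade-2 blades = C(m, 2) = C(6, 2)
= 6*5/2 = 15


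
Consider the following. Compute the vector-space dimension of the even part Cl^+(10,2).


Even subalgebra dimension = 2^(n-1)
n = 10 + 2 = 12
2^(12 - 1) = 2^11 = 2048
Verification: sum of C(12,k) for even k = 1 + 66 + 495 + 924 + 495 + 66 + 1 = 2048
Result = 2048


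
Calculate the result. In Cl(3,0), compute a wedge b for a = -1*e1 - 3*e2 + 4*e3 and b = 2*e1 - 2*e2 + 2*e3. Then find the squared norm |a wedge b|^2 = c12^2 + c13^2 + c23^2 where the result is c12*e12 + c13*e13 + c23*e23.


a wedge b = (a1*b2 - a2*b1)*e12 + (a1*b3 - a3*b1)*e13 + (a2*b3 - a3*b2)*e23
e12 coeff: (-1)*(-2) - (-3)*2 = 2 - (-6) = 8
e13 coeff: (-1)*2 - 4*2 = -2 - 8 = -10
e23 coeff: (-3)*2 - 4*(-2) = -6 - (-8) = 2
|a wedge b|^2 = 8^2 + (-10)^2 + 2^2
= 64 + 100 + 4
= 168


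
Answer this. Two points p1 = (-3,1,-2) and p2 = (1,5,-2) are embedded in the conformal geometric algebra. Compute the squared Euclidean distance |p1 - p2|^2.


p1 - p2 = (-4, -4, 0)
|p1 - p2|^2 = (-4)^2 + (-4)^2 + 0^2
= 16 + 16 + 0
= 32


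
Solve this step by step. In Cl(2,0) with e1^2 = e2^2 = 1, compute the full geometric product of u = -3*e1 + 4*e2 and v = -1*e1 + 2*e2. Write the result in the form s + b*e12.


Expand: (-3*e1 + 4*e2)(-1*e1 + 2*e2)
= (-3)*(-1)*e1e1 + (-3)*2*e1e2 + 4*(-1)*e2e1 + 4*2*e2e2
Using e1^2 = e2^2 = 1, e2e1 = -e1e2:
Scalar part s = (-3)*(-1) + 4*2 = 3 + 8 = 11
Bivector part b = (-3)*2 - 4*(-1) = -6 - (-4) = -2
uv = 11 - 2*e12


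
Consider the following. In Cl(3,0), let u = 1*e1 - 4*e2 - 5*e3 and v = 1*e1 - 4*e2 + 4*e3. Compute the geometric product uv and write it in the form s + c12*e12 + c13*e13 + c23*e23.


In Cl(3,0): e_i^2 = 1, e_ie_j = -e_je_i for i != j.
Scalar part = u . v = 1*1 + (-4)*(-4) + (-5)*4
= 1 + 16 + (-20) = -3
e12 coeff = 1*(-4) - (-4)*1 = -4 - (-4) = 0
e13 coeff = 1*4 - (-5)*1 = 4 - (-5) = 9
e23 coeff = (-4)*4 - (-5)*(-4) = -16 - 20 = -36
uv = -3 + 0*e12 + 9*e13 - 36*e23


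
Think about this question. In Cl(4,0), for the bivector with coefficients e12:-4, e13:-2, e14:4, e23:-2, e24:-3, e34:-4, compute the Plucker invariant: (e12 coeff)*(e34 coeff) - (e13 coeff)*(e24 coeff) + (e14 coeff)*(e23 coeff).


Plucker relation: af - be + cd
a*f = (-4)*(-4) = 16
b*e = (-2)*(-3) = 6
c*d = 4*(-2) = -8
af - be + cd = 16 - 6 + (-8)
= 2


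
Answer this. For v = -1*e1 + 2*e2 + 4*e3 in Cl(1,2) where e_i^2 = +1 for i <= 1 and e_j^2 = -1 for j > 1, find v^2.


v^2 = sum of c_i^2 * e_i^2
Positive signature terms (e_i^2 = +1): (-1)^2 = 1
Negative signature terms (e_j^2 = -1): 2^2 + 4^2 = 20
v^2 = 1 - 20 = -19


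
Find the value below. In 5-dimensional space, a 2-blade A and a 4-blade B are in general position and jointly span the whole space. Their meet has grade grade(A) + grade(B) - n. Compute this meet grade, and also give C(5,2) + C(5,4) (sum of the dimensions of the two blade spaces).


Meet grade = grade(A) + grade(B) - n
= 2 + 4 - 5 = 1
C(5,2) = 10
C(5,4) = 5
dim_A + dim_B = 10 + 5 = 15


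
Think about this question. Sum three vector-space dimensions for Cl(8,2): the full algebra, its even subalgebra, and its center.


n = 8 + 2 = 10
Total dim = 2^10 = 1024
Even subalgebra dim = 2^9 = 512
n is even, so center dim = 1
Sum = 1024 + 512 + 1 = 1537


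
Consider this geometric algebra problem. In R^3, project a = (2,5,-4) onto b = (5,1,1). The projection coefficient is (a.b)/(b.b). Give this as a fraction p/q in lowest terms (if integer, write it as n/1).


Projection coefficient = (a . b) / (b . b)
a . b = 2*5 + 5*1 + (-4)*1
= 10 + 5 + (-4) = 11
b . b = 5^2 + 1^2 + 1^2
= 25 + 1 + 1 = 27
Coefficient = 11/27
In lowest terms: 11/27


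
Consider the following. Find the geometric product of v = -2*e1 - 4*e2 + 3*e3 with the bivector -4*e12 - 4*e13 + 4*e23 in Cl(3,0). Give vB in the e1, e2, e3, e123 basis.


vB has grade-1 (vector) and grade-3 (trivector) parts: vB = (v _| B) + (v ^ B).
Vector part <vB>_1:
  e1: -v2*b12 - v3*b13 = -(-4)*(-4) - (3)*(-4) = -4
  e2: v1*b12 - v3*b23 = (-2)*(-4) - (3)*(4) = -4
  e3: v1*b13 + v2*b23 = (-2)*(-4) + (-4)*(4) = -8
Trivector part <vB>_3:
  e123: v1*b23 - v2*b13 + v3*b12 = (-2)*(4) - (-4)*(-4) + (3)*(-4) = -36
vB = -4*e1 - 4*e2 - 8*e3 - 36*e123


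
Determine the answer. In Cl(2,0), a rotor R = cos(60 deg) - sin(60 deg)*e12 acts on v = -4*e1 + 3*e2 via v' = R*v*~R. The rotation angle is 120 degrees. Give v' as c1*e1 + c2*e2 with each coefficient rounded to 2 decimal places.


Rotor R = cos(60deg) - sin(60deg)*e12
Rotation angle theta = 2 * 60 = 120 degrees
v' = R*v*~R rotates v by theta.
cos(120deg) = -0.5000, sin(120deg) = 0.8660
v'_1 = -4*cos(120deg) - 3*sin(120deg)
= -4*(-0.5000) - 3*0.8660
= -0.60
v'_2 = -4*sin(120deg) + 3*cos(120deg)
= -4*0.8660 + 3*(-0.5000)
= -4.96
v' = -0.60*e1 - 4.96*e2


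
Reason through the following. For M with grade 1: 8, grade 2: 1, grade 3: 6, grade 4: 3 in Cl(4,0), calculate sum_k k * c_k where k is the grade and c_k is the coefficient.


Grade-weighted sum = sum of grade_k * coefficient_k
1*8 = 8
2*1 = 2
3*6 = 18
4*3 = 12
Total = 8 + 2 + 18 + 12 = 40


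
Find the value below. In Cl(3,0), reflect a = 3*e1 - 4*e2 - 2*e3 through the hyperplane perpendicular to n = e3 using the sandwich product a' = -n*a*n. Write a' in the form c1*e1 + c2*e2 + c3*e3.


Reflection formula: a' = -n*a*n, with n = e3 (unit vector, n^2 = 1).
For reflection through hyperplane perp to e3:
The component along e3 flips sign, others stay.
a = (3, -4, -2)
a' = (3, -4, 2)
a' = 3*e1 - 4*e2 + 2*e3


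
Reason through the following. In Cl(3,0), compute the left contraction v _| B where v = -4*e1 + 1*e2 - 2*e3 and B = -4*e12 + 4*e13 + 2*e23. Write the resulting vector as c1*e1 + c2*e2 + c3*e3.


Left contraction v _| B = <vB>_1 (grade-1 part of the geometric product vB).
Using e1_|e12 = e2, e2_|e12 = -e1, e1_|e13 = e3, e3_|e13 = -e1, e2_|e23 = e3, e3_|e23 = -e2:
e1 coeff: -v2*b12 - v3*b13 = -(1)*(-4) - (-2)*(4) = 12
e2 coeff: v1*b12 - v3*b23 = (-4)*(-4) - (-2)*(2) = 20
e3 coeff: v1*b13 + v2*b23 = (-4)*(4) + (1)*(2) = -14
v _| B = 12*e1 + 20*e2 - 14*e3


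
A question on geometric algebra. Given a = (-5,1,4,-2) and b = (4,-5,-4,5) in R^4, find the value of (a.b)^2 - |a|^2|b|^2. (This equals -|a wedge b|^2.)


a . b = (-5)*4 + 1*(-5) + 4*(-4) + (-2)*5
= -20 + (-5) + (-16) + (-10) = -51
|a|^2 = (-5)^2 + 1^2 + 4^2 + (-2)^2 = 46
|b|^2 = 4^2 + (-5)^2 + (-4)^2 + 5^2 = 82
(a.b)^2 = (-51)^2 = 2601
|a|^2 * |b|^2 = 46 * 82 = 3772
Result = 2601 - 3772 = -1171


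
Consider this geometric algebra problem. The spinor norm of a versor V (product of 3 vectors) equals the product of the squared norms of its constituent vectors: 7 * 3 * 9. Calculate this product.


Spinor norm N(V) = |v1|^2 * |v2|^2 * ... * |v3|^2
= 7 * 3 * 9
Running product: 7, 21, 189
N(V) = 189


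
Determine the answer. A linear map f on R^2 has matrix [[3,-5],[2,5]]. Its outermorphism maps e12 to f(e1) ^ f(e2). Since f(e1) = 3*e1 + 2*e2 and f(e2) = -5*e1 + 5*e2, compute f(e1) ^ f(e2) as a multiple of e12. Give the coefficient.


The outermorphism of a linear map f sends e1^e2 to f(e1)^f(e2).
f(e1) = 3*e1 + 2*e2
f(e2) = -5*e1 + 5*e2
f(e1) ^ f(e2) = (3*e1 + 2*e2) ^ (-5*e1 + 5*e2)
= 3*5*e12 + 2*(-5)*e21
= (15 - (-10))*e12
= 25*e12
Coefficient = 25


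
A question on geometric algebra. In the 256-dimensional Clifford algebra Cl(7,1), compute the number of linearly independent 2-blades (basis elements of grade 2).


Number of grade-k basis blades in Cl(p,q) with n = p + q is C(n, k).
n = 7 + 1 = 8
C(8, 2) = 8! / (2! * 6!)
= 40320 / (2 * 720)
= 28


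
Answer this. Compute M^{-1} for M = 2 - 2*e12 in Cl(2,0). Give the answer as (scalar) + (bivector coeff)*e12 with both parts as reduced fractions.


M = 2 - 2*e12, where e12^2 = -1.
Since M commutes with its reverse ~M = a - b*e12, M * ~M = a^2 - b^2*e12^2 = a^2 + b^2.
So M^{-1} = ~M / (a^2 + b^2) = (a - b*e12)/(a^2 + b^2).
a^2 + b^2 = 4 + 4 = 8
Scalar part = 2/8 = 1/4
Bivector coeff = 2/8 = 1/4
M^{-1} = 1/4 + 1/4*e12


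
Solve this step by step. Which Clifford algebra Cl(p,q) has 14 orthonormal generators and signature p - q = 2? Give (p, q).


We need p + q = 14 and p - q = 2.
Adding: 2p = 14 + 2 = 16, so p = 8.
Then q = 14 - 8 = 6.
(p, q) = (8, 6)


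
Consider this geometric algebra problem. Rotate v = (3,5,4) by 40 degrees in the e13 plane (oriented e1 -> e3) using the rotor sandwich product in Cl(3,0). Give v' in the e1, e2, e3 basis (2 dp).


Rotor R = cos(20deg) - sin(20deg)*e13
Rotation angle theta = 2 * 20 = 40 degrees in the e13 plane (e1 -> e3).
The component perpendicular to the plane (e2) is invariant: v'_2 = v2 = 5.00
cos(40deg) = 0.7660, sin(40deg) = 0.6428
v'_1 = v1*cos(theta) - v3*sin(theta) = 3*0.7660 - 4*0.6428 = -0.27
v'_3 = v1*sin(theta) + v3*cos(theta) = 3*0.6428 + 4*0.7660 = 4.99
v' = -0.27*e1 + 5.00*e2 + 4.99*e3


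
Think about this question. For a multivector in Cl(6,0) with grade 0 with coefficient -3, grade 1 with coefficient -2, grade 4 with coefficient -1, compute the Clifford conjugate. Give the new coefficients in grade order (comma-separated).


Clifford conjugate sign for grade k: (-1)^(k(k+1)/2)
Grade 0: (-1)^(0*1/2) = (-1)^0 = 1, coeff -3 -> -3
Grade 1: (-1)^(1*2/2) = (-1)^1 = -1, coeff -2 -> 2
Grade 4: (-1)^(4*5/2) = (-1)^10 = 1, coeff -1 -> -1
Conjugated coefficients: -3, 2, -1


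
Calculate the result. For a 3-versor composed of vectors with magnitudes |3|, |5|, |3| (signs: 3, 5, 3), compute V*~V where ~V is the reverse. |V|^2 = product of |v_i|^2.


Each vector v_i has |v_i|^2 = s_i^2
Squared scales: 3^2 = 9, 5^2 = 25, 3^2 = 9
|V|^2 = 9 * 25 * 9
= 2025


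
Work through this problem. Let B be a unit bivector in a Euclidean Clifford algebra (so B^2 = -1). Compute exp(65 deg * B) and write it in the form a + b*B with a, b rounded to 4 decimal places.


For a unit bivector B with B^2 = -1, the exponential series gives
e^(theta*B) = cos(theta) + sin(theta)*B (the GA analogue of Euler's formula).
theta = 65 degrees = 1.134464 rad
cos(65 deg) = 0.4226
sin(65 deg) = 0.9063
exp(theta*B) = 0.4226 + 0.9063*B


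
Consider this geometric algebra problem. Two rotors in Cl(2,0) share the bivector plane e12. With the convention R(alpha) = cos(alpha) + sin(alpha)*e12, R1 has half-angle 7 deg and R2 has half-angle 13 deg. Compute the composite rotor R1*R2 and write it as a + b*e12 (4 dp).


Same-plane rotors commute and their half-angles add:
R1*R2 = cos(a1 + a2) + sin(a1 + a2)*e12.
a1 + a2 = 7 + 13 = 20 deg
cos(20 deg) = 0.9397
sin(20 deg) = 0.3420
R1*R2 = 0.9397 + 0.3420*e12


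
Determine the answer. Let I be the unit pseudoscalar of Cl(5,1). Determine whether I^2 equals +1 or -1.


The pseudoscalar I = e1...e_n (product of all n generators) of Cl(p,q) satisfies I^2 = (-1)^(q + n(n-1)/2).
p = 5, q = 1, n = p + q = 6
n(n-1)/2 = 6 * 5 / 2 = 15
Exponent = q + n(n-1)/2 = 1 + 15 = 16
I^2 = (-1)^16 = +1


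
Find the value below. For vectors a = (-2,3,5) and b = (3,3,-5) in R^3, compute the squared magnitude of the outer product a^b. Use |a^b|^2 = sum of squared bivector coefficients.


a wedge b = (a1*b2 - a2*b1)*e12 + (a1*b3 - a3*b1)*e13 + (a2*b3 - a3*b2)*e23
e12 coeff: (-2)*3 - 3*3 = -6 - 9 = -15
e13 coeff: (-2)*(-5) - 5*3 = 10 - 15 = -5
e23 coeff: 3*(-5) - 5*3 = -15 - 15 = -30
|a wedge b|^2 = (-15)^2 + (-5)^2 + (-30)^2
= 225 + 25 + 900
= 1150


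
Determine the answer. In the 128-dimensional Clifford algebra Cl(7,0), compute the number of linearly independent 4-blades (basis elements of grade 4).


Number of grade-k basis blades in Cl(p,q) with n = p + q is C(n, k).
n = 7 + 0 = 7
C(7, 4) = 7! / (4! * 3!)
= 5040 / (24 * 6)
= 35


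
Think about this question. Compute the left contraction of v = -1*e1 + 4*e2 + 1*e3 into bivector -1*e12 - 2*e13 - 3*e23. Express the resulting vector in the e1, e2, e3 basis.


Left contraction v _| B = <vB>_1 (grade-1 part of the geometric product vB).
Using e1_|e12 = e2, e2_|e12 = -e1, e1_|e13 = e3, e3_|e13 = -e1, e2_|e23 = e3, e3_|e23 = -e2:
e1 coeff: -v2*b12 - v3*b13 = -(4)*(-1) - (1)*(-2) = 6
e2 coeff: v1*b12 - v3*b23 = (-1)*(-1) - (1)*(-3) = 4
e3 coeff: v1*b13 + v2*b23 = (-1)*(-2) + (4)*(-3) = -10
v _| B = 6*e1 + 4*e2 - 10*e3


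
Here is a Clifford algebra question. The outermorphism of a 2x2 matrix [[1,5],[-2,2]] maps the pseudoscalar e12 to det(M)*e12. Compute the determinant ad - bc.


The outermorphism of a linear map f sends e1^e2 to f(e1)^f(e2).
f(e1) = 1*e1 - 2*e2
f(e2) = 5*e1 + 2*e2
f(e1) ^ f(e2) = (1*e1 - 2*e2) ^ (5*e1 + 2*e2)
= 1*2*e12 + (-2)*5*e21
= (2 - (-10))*e12
= 12*e12
Coefficient = 12


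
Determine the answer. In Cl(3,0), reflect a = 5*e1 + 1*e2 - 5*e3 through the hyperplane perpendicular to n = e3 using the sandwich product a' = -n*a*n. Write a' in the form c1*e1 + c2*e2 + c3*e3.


Reflection formula: a' = -n*a*n, with n = e3 (unit vector, n^2 = 1).
For reflection through hyperplane perp to e3:
The component along e3 flips sign, others stay.
a = (5, 1, -5)
a' = (5, 1, 5)
a' = 5*e1 + 1*e2 + 5*e3


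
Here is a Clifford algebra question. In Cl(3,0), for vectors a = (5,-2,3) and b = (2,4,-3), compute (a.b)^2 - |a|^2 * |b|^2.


a . b = 5*2 + (-2)*4 + 3*(-3)
= 10 + (-8) + (-9) = -7
|a|^2 = 5^2 + (-2)^2 + 3^2 = 38
|b|^2 = 2^2 + 4^2 + (-3)^2 = 29
(a.b)^2 = (-7)^2 = 49
|a|^2 * |b|^2 = 38 * 29 = 1102
Result = 49 - 1102 = -1053


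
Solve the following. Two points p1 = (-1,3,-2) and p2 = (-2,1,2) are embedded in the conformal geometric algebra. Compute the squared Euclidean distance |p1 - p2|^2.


p1 - p2 = (1, 2, -4)
|p1 - p2|^2 = 1^2 + 2^2 + (-4)^2
= 1 + 4 + 16
= 21


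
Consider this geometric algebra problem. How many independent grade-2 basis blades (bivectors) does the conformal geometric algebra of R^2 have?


The conformal model of R^2 uses Cl(3,1) with m = 2 + 2 = 4 generators.
Number of grade-2 blades = C(m, 2) = C(4, 2)
= 4*3/2 = 6


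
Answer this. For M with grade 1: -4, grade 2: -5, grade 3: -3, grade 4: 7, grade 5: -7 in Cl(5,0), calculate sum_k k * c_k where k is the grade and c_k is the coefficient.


Grade-weighted sum = sum of grade_k * coefficient_k
1*(-4) = -4
2*(-5) = -10
3*(-3) = -9
4*7 = 28
5*(-7) = -35
Total = -4 + (-10) + (-9) + 28 + (-35) = -30


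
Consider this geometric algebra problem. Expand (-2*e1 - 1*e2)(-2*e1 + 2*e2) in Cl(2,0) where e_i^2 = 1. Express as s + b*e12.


Expand: (-2*e1 - 1*e2)(-2*e1 + 2*e2)
= (-2)*(-2)*e1e1 + (-2)*2*e1e2 + (-1)*(-2)*e2e1 + (-1)*2*e2e2
Using e1^2 = e2^2 = 1, e2e1 = -e1e2:
Scalar part s = (-2)*(-2) + (-1)*2 = 4 + (-2) = 2
Bivector part b = (-2)*2 - (-1)*(-2) = -4 - 2 = -6
uv = 2 - 6*e12


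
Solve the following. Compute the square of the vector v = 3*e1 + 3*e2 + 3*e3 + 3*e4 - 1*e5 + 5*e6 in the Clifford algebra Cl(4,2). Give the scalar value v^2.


v^2 = sum of c_i^2 * e_i^2
Positive signature terms (e_i^2 = +1): 3^2 + 3^2 + 3^2 + 3^2 = 36
Negative signature terms (e_j^2 = -1): (-1)^2 + 5^2 = 26
v^2 = 36 - 26 = 10


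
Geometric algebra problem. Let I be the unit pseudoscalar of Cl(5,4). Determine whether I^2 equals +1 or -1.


The pseudoscalar I = e1...e_n (product of all n generators) of Cl(p,q) satisfies I^2 = (-1)^(q + n(n-1)/2).
p = 5, q = 4, n = p + q = 9
n(n-1)/2 = 9 * 8 / 2 = 36
Exponent = q + n(n-1)/2 = 4 + 36 = 40
I^2 = (-1)^40 = +1


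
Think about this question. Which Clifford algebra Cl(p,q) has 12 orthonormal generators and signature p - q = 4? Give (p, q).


We need p + q = 12 and p - q = 4.
Adding: 2p = 12 + 4 = 16, so p = 8.
Then q = 12 - 8 = 4.
(p, q) = (8, 4)


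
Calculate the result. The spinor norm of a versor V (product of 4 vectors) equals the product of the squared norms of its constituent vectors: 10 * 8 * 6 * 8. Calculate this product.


Spinor norm N(V) = |v1|^2 * |v2|^2 * ... * |v4|^2
= 10 * 8 * 6 * 8
Running product: 10, 80, 480, 3840
N(V) = 3840


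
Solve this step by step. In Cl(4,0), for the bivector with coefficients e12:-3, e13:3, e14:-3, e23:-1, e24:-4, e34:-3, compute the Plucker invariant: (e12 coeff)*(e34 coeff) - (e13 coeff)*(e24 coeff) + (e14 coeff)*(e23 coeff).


Plucker relation: af - be + cd
a*f = (-3)*(-3) = 9
b*e = 3*(-4) = -12
c*d = (-3)*(-1) = 3
af - be + cd = 9 - (-12) + 3
= 24


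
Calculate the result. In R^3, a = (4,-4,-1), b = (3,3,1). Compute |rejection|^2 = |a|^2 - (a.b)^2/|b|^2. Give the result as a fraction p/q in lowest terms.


|a|^2 = 4^2 + (-4)^2 + (-1)^2 = 33
|b|^2 = 3^2 + 3^2 + 1^2 = 19
a . b = 4*3 + (-4)*3 + (-1)*1 = -1
(a.b)^2 = (-1)^2 = 1
|rej|^2 = 33 - 1/19
= (627 - 1)/19
= 626/19
In lowest terms: 626/19


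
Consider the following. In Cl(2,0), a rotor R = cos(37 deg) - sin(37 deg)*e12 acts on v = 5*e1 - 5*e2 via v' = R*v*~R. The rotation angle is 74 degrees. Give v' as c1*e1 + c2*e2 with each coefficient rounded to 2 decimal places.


Rotor R = cos(37deg) - sin(37deg)*e12
Rotation angle theta = 2 * 37 = 74 degrees
v' = R*v*~R rotates v by theta.
cos(74deg) = 0.2756, sin(74deg) = 0.9613
v'_1 = 5*cos(74deg) - (-5)*sin(74deg)
= 5*0.2756 - (-5)*0.9613
= 6.18
v'_2 = 5*sin(74deg) + (-5)*cos(74deg)
= 5*0.9613 + (-5)*0.2756
= 3.43
v' = 6.18*e1 + 3.43*e2


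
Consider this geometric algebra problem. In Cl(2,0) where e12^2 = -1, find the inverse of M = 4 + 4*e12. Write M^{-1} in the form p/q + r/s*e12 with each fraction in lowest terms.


M = 4 + 4*e12, where e12^2 = -1.
Since M commutes with its reverse ~M = a - b*e12, M * ~M = a^2 - b^2*e12^2 = a^2 + b^2.
So M^{-1} = ~M / (a^2 + b^2) = (a - b*e12)/(a^2 + b^2).
a^2 + b^2 = 16 + 16 = 32
Scalar part = 4/32 = 1/8
Bivector coeff = -4/32 = -1/8
M^{-1} = 1/8 - 1/8*e12


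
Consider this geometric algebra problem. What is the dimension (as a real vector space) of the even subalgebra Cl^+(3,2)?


Even subalgebra dimension = 2^(n-1)
n = 3 + 2 = 5
2^(5 - 1) = 2^4 = 16
Verification: sum of C(5,k) for even k = 1 + 10 + 5 = 16
Result = 16


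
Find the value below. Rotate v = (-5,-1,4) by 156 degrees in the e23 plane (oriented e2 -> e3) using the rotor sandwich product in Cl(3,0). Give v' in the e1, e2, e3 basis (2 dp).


Rotor R = cos(78deg) - sin(78deg)*e23
Rotation angle theta = 2 * 78 = 156 degrees in the e23 plane (e2 -> e3).
The component perpendicular to the plane (e1) is invariant: v'_1 = v1 = -5.00
cos(156deg) = -0.9135, sin(156deg) = 0.4067
v'_2 = v2*cos(theta) - v3*sin(theta) = -1*(-0.9135) - 4*0.4067 = -0.71
v'_3 = v2*sin(theta) + v3*cos(theta) = -1*0.4067 + 4*(-0.9135) = -4.06
v' = -5.00*e1 - 0.71*e2 - 4.06*e3


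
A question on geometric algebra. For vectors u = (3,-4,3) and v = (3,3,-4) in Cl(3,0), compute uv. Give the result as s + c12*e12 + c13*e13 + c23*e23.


In Cl(3,0): e_i^2 = 1, e_ie_j = -e_je_i for i != j.
Scalar part = u . v = 3*3 + (-4)*3 + 3*(-4)
= 9 + (-12) + (-12) = -15
e12 coeff = 3*3 - (-4)*3 = 9 - (-12) = 21
e13 coeff = 3*(-4) - 3*3 = -12 - 9 = -21
e23 coeff = (-4)*(-4) - 3*3 = 16 - 9 = 7
uv = -15 + 21*e12 - 21*e13 + 7*e23


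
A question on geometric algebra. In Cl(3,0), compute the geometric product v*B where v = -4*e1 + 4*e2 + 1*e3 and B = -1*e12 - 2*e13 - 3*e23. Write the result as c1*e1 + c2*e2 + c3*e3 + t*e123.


vB has grade-1 (vector) and grade-3 (trivector) parts: vB = (v _| B) + (v ^ B).
Vector part <vB>_1:
  e1: -v2*b12 - v3*b13 = -(4)*(-1) - (1)*(-2) = 6
  e2: v1*b12 - v3*b23 = (-4)*(-1) - (1)*(-3) = 7
  e3: v1*b13 + v2*b23 = (-4)*(-2) + (4)*(-3) = -4
Trivector part <vB>_3:
  e123: v1*b23 - v2*b13 + v3*b12 = (-4)*(-3) - (4)*(-2) + (1)*(-1) = 19
vB = 6*e1 + 7*e2 - 4*e3 + 19*e123


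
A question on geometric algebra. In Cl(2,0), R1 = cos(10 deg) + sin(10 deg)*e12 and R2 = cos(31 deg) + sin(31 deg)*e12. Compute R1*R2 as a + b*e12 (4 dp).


Same-plane rotors commute and their half-angles add:
R1*R2 = cos(a1 + a2) + sin(a1 + a2)*e12.
a1 + a2 = 10 + 31 = 41 deg
cos(41 deg) = 0.7547
sin(41 deg) = 0.6561
R1*R2 = 0.7547 + 0.6561*e12


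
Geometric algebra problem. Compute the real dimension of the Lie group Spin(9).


Spin(n) double-covers SO(n); both have Lie algebra so(n) of dimension n(n-1)/2.
n = 9
n(n-1) = 9 * 8 = 72
dim Spin(9) = 72/2 = 36


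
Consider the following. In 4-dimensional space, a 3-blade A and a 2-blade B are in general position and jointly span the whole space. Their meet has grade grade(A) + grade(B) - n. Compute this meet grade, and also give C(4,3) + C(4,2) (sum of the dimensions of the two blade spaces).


Meet grade = grade(A) + grade(B) - n
= 3 + 2 - 4 = 1
C(4,3) = 4
C(4,2) = 6
dim_A + dim_B = 4 + 6 = 10


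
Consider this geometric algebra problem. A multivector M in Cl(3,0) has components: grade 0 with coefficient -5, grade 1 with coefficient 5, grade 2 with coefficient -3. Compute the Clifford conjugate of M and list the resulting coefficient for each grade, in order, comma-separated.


Clifford conjugate sign for grade k: (-1)^(k(k+1)/2)
Grade 0: (-1)^(0*1/2) = (-1)^0 = 1, coeff -5 -> -5
Grade 1: (-1)^(1*2/2) = (-1)^1 = -1, coeff 5 -> -5
Grade 2: (-1)^(2*3/2) = (-1)^3 = -1, coeff -3 -> 3
Conjugated coefficients: -5, -5, 3


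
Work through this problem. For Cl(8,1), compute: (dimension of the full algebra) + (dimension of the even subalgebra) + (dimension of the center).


n = 8 + 1 = 9
Total dim = 2^9 = 512
Even subalgebra dim = 2^8 = 256
n is odd, so center dim = 2
Sum = 512 + 256 + 2 = 770


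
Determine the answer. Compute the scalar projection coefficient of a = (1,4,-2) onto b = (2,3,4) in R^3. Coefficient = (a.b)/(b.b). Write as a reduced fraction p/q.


Projection coefficient = (a . b) / (b . b)
a . b = 1*2 + 4*3 + (-2)*4
= 2 + 12 + (-8) = 6
b . b = 2^2 + 3^2 + 4^2
= 4 + 9 + 16 = 29
Coefficient = 6/29
In lowest terms: 6/29


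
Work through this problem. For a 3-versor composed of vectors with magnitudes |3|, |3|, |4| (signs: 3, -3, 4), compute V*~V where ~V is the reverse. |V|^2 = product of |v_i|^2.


Each vector v_i has |v_i|^2 = s_i^2
Squared scales: 3^2 = 9, (-3)^2 = 9, 4^2 = 16
|V|^2 = 9 * 9 * 16
= 1296


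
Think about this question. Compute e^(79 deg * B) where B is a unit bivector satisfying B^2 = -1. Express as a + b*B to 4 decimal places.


For a unit bivector B with B^2 = -1, the exponential series gives
e^(theta*B) = cos(theta) + sin(theta)*B (the GA analogue of Euler's formula).
theta = 79 degrees = 1.37881 rad
cos(79 deg) = 0.1908
sin(79 deg) = 0.9816
exp(theta*B) = 0.1908 + 0.9816*B


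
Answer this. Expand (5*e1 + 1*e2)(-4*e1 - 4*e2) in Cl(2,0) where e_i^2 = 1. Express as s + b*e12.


Expand: (5*e1 + 1*e2)(-4*e1 - 4*e2)
= 5*(-4)*e1e1 + 5*(-4)*e1e2 + 1*(-4)*e2e1 + 1*(-4)*e2e2
Using e1^2 = e2^2 = 1, e2e1 = -e1e2:
Scalar part s = 5*(-4) + 1*(-4) = -20 + (-4) = -24
Bivector part b = 5*(-4) - 1*(-4) = -20 - (-4) = -16
uv = -24 - 16*e12


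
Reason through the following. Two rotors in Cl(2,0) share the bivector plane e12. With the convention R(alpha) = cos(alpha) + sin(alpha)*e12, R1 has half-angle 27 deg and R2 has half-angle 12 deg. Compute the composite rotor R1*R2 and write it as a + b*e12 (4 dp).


Same-plane rotors commute and their half-angles add:
R1*R2 = cos(a1 + a2) + sin(a1 + a2)*e12.
a1 + a2 = 27 + 12 = 39 deg
cos(39 deg) = 0.7771
sin(39 deg) = 0.6293
R1*R2 = 0.7771 + 0.6293*e12


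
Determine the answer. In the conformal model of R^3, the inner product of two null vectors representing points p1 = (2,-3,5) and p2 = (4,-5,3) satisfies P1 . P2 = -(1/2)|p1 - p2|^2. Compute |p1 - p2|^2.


p1 - p2 = (-2, 2, 2)
|p1 - p2|^2 = (-2)^2 + 2^2 + 2^2
= 4 + 4 + 4
= 12


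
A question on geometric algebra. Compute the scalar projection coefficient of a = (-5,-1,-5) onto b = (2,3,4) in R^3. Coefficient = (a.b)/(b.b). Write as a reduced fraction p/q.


Projection coefficient = (a . b) / (b . b)
a . b = (-5)*2 + (-1)*3 + (-5)*4
= -10 + (-3) + (-20) = -33
b . b = 2^2 + 3^2 + 4^2
= 4 + 9 + 16 = 29
Coefficient = -33/29
In lowest terms: -33/29


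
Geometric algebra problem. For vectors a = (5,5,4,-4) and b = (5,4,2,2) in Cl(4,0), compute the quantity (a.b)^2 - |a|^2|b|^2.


a . b = 5*5 + 5*4 + 4*2 + (-4)*2
= 25 + 20 + 8 + (-8) = 45
|a|^2 = 5^2 + 5^2 + 4^2 + (-4)^2 = 82
|b|^2 = 5^2 + 4^2 + 2^2 + 2^2 = 49
(a.b)^2 = 45^2 = 2025
|a|^2 * |b|^2 = 82 * 49 = 4018
Result = 2025 - 4018 = -1993


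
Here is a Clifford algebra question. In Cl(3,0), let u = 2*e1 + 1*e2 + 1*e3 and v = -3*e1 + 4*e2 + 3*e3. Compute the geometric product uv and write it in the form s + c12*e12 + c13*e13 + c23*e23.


In Cl(3,0): e_i^2 = 1, e_ie_j = -e_je_i for i != j.
Scalar part = u . v = 2*(-3) + 1*4 + 1*3
= -6 + 4 + 3 = 1
e12 coeff = 2*4 - 1*(-3) = 8 - (-3) = 11
e13 coeff = 2*3 - 1*(-3) = 6 - (-3) = 9
e23 coeff = 1*3 - 1*4 = 3 - 4 = -1
uv = 1 + 11*e12 + 9*e13 - 1*e23


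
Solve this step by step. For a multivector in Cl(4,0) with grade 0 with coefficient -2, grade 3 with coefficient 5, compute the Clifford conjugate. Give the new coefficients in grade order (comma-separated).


Clifford conjugate sign for grade k: (-1)^(k(k+1)/2)
Grade 0: (-1)^(0*1/2) = (-1)^0 = 1, coeff -2 -> -2
Grade 3: (-1)^(3*4/2) = (-1)^6 = 1, coeff 5 -> 5
Conjugated coefficients: -2, 5


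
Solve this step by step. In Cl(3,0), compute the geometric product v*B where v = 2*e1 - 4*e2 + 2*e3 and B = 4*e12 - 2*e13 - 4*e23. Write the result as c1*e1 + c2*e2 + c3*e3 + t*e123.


vB has grade-1 (vector) and grade-3 (trivector) parts: vB = (v _| B) + (v ^ B).
Vector part <vB>_1:
  e1: -v2*b12 - v3*b13 = -(-4)*(4) - (2)*(-2) = 20
  e2: v1*b12 - v3*b23 = (2)*(4) - (2)*(-4) = 16
  e3: v1*b13 + v2*b23 = (2)*(-2) + (-4)*(-4) = 12
Trivector part <vB>_3:
  e123: v1*b23 - v2*b13 + v3*b12 = (2)*(-4) - (-4)*(-2) + (2)*(4) = -8
vB = 20*e1 + 16*e2 + 12*e3 - 8*e123


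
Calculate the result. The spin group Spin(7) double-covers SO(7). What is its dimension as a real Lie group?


Spin(n) double-covers SO(n); both have Lie algebra so(n) of dimension n(n-1)/2.
n = 7
n(n-1) = 7 * 6 = 42
dim Spin(7) = 42/2 = 21


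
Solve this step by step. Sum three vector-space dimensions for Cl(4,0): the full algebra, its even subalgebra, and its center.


n = 4 + 0 = 4
Total dim = 2^4 = 16
Even subalgebra dim = 2^3 = 8
n is even, so center dim = 1
Sum = 16 + 8 + 1 = 25


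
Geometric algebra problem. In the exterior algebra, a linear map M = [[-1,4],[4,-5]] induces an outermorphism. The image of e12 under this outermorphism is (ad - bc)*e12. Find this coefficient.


The outermorphism of a linear map f sends e1^e2 to f(e1)^f(e2).
f(e1) = -1*e1 + 4*e2
f(e2) = 4*e1 - 5*e2
f(e1) ^ f(e2) = (-1*e1 + 4*e2) ^ (4*e1 - 5*e2)
= (-1)*(-5)*e12 + 4*4*e21
= (5 - 16)*e12
= -11*e12
Coefficient = -11


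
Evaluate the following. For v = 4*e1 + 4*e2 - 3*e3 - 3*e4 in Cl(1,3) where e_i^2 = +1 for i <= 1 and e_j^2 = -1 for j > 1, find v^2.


v^2 = sum of c_i^2 * e_i^2
Positive signature terms (e_i^2 = +1): 4^2 = 16
Negative signature terms (e_j^2 = -1): 4^2 + (-3)^2 + (-3)^2 = 34
v^2 = 16 - 34 = -18


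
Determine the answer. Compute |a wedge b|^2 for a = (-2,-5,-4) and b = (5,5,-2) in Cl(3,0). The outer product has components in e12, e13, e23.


a wedge b = (a1*b2 - a2*b1)*e12 + (a1*b3 - a3*b1)*e13 + (a2*b3 - a3*b2)*e23
e12 coeff: (-2)*5 - (-5)*5 = -10 - (-25) = 15
e13 coeff: (-2)*(-2) - (-4)*5 = 4 - (-20) = 24
e23 coeff: (-5)*(-2) - (-4)*5 = 10 - (-20) = 30
|a wedge b|^2 = 15^2 + 24^2 + 30^2
= 225 + 576 + 900
= 1701


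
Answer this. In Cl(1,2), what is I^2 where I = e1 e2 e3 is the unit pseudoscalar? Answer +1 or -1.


The pseudoscalar I = e1...e_n (product of all n generators) of Cl(p,q) satisfies I^2 = (-1)^(q + n(n-1)/2).
p = 1, q = 2, n = p + q = 3
n(n-1)/2 = 3 * 2 / 2 = 3
Exponent = q + n(n-1)/2 = 2 + 3 = 5
I^2 = (-1)^5 = -1


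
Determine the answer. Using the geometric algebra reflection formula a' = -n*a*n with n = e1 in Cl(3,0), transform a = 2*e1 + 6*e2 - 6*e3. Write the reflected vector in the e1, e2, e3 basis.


Reflection formula: a' = -n*a*n, with n = e1 (unit vector, n^2 = 1).
For reflection through hyperplane perp to e1:
The component along e1 flips sign, others stay.
a = (2, 6, -6)
a' = (-2, 6, -6)
a' = -2*e1 + 6*e2 - 6*e3


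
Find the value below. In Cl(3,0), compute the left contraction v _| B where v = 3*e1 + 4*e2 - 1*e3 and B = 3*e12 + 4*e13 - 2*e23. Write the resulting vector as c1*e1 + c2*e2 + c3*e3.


Left contraction v _| B = <vB>_1 (grade-1 part of the geometric product vB).
Using e1_|e12 = e2, e2_|e12 = -e1, e1_|e13 = e3, e3_|e13 = -e1, e2_|e23 = e3, e3_|e23 = -e2:
e1 coeff: -v2*b12 - v3*b13 = -(4)*(3) - (-1)*(4) = -8
e2 coeff: v1*b12 - v3*b23 = (3)*(3) - (-1)*(-2) = 7
e3 coeff: v1*b13 + v2*b23 = (3)*(4) + (4)*(-2) = 4
v _| B = -8*e1 + 7*e2 + 4*e3


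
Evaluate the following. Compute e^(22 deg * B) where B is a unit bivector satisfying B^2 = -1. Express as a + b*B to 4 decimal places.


For a unit bivector B with B^2 = -1, the exponential series gives
e^(theta*B) = cos(theta) + sin(theta)*B (the GA analogue of Euler's formula).
theta = 22 degrees = 0.383972 rad
cos(22 deg) = 0.9272
sin(22 deg) = 0.3746
exp(theta*B) = 0.9272 + 0.3746*B


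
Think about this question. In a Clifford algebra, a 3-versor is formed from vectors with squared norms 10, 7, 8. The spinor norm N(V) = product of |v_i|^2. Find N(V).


Spinor norm N(V) = |v1|^2 * |v2|^2 * ... * |v3|^2
= 10 * 7 * 8
Running product: 10, 70, 560
N(V) = 560


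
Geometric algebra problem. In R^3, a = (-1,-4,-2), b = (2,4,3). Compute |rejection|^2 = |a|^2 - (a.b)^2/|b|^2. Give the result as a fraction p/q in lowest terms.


|a|^2 = (-1)^2 + (-4)^2 + (-2)^2 = 21
|b|^2 = 2^2 + 4^2 + 3^2 = 29
a . b = (-1)*2 + (-4)*4 + (-2)*3 = -24
(a.b)^2 = (-24)^2 = 576
|rej|^2 = 21 - 576/29
= (609 - 576)/29
= 33/29
In lowest terms: 33/29


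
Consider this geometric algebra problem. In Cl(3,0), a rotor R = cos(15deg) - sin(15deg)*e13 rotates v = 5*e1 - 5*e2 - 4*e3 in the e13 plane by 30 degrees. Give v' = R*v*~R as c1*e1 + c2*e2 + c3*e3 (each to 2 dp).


Rotor R = cos(15deg) - sin(15deg)*e13
Rotation angle theta = 2 * 15 = 30 degrees in the e13 plane (e1 -> e3).
The component perpendicular to the plane (e2) is invariant: v'_2 = v2 = -5.00
cos(30deg) = 0.8660, sin(30deg) = 0.5000
v'_1 = v1*cos(theta) - v3*sin(theta) = 5*0.8660 - (-4)*0.5000 = 6.33
v'_3 = v1*sin(theta) + v3*cos(theta) = 5*0.5000 + (-4)*0.8660 = -0.96
v' = 6.33*e1 - 5.00*e2 - 0.96*e3


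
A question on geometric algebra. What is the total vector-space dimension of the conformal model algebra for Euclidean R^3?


The conformal model of R^3 uses Cl(4,1): the 3 Euclidean generators plus two extra orthogonal generators e+ (e+^2 = +1) and e- (e-^2 = -1), from which the null vectors e0, einf are built.
Number of generators m = 3 + 2 = 5.
dim Cl(p,q) = 2^m = 2^5 = 32


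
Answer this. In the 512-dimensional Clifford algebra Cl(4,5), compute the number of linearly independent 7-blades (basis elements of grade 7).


Number of grade-k basis blades in Cl(p,q) with n = p + q is C(n, k).
n = 4 + 5 = 9
C(9, 7) = 9! / (7! * 2!)
= 362880 / (5040 * 2)
= 36


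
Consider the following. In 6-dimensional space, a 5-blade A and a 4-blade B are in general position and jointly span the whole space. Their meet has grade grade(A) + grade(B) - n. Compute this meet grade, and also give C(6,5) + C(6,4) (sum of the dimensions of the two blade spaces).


Meet grade = grade(A) + grade(B) - n
= 5 + 4 - 6 = 3
C(6,5) = 6
C(6,4) = 15
dim_A + dim_B = 6 + 15 = 21


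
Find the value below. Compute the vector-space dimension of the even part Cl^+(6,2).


Even subalgebra dimension = 2^(n-1)
n = 6 + 2 = 8
2^(8 - 1) = 2^7 = 128
Verification: sum of C(8,k) for even k = 1 + 28 + 70 + 28 + 1 = 128
Result = 128


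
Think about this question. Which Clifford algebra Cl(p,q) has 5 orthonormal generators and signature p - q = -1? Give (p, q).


We need p + q = 5 and p - q = -1.
Adding: 2p = 5 + (-1) = 4, so p = 2.
Then q = 5 - 2 = 3.
(p, q) = (2, 3)


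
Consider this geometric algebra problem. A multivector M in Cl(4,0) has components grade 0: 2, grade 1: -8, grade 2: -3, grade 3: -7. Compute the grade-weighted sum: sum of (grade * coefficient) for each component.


Grade-weighted sum = sum of grade_k * coefficient_k
0*2 = 0
1*(-8) = -8
2*(-3) = -6
3*(-7) = -21
Total = 0 + (-8) + (-6) + (-21) = -35


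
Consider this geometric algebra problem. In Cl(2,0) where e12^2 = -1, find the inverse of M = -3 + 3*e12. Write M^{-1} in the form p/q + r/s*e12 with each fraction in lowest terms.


M = -3 + 3*e12, where e12^2 = -1.
Since M commutes with its reverse ~M = a - b*e12, M * ~M = a^2 - b^2*e12^2 = a^2 + b^2.
So M^{-1} = ~M / (a^2 + b^2) = (a - b*e12)/(a^2 + b^2).
a^2 + b^2 = 9 + 9 = 18
Scalar part = -3/18 = -1/6
Bivector coeff = -3/18 = -1/6
M^{-1} = -1/6 - 1/6*e12


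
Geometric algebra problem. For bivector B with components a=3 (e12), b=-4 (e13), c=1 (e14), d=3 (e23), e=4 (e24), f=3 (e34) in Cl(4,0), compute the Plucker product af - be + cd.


Plucker relation: af - be + cd
a*f = 3*3 = 9
b*e = (-4)*4 = -16
c*d = 1*3 = 3
af - be + cd = 9 - (-16) + 3
= 28


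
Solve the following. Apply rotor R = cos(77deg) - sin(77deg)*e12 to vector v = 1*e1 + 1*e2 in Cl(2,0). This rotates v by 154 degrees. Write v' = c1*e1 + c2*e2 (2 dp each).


Rotor R = cos(77deg) - sin(77deg)*e12
Rotation angle theta = 2 * 77 = 154 degrees
v' = R*v*~R rotates v by theta.
cos(154deg) = -0.8988, sin(154deg) = 0.4384
v'_1 = 1*cos(154deg) - 1*sin(154deg)
= 1*(-0.8988) - 1*0.4384
= -1.34
v'_2 = 1*sin(154deg) + 1*cos(154deg)
= 1*0.4384 + 1*(-0.8988)
= -0.46
v' = -1.34*e1 - 0.46*e2


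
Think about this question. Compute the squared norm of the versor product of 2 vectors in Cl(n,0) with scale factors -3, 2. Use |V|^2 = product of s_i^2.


Each vector v_i has |v_i|^2 = s_i^2
Squared scales: (-3)^2 = 9, 2^2 = 4
|V|^2 = 9 * 4
= 36


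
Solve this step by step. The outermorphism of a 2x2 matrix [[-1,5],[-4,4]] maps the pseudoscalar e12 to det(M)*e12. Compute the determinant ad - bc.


The outermorphism of a linear map f sends e1^e2 to f(e1)^f(e2).
f(e1) = -1*e1 - 4*e2
f(e2) = 5*e1 + 4*e2
f(e1) ^ f(e2) = (-1*e1 - 4*e2) ^ (5*e1 + 4*e2)
= (-1)*4*e12 + (-4)*5*e21
= (-4 - (-20))*e12
= 16*e12
Coefficient = 16


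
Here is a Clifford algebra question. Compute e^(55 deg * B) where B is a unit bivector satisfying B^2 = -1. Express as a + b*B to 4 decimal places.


For a unit bivector B with B^2 = -1, the exponential series gives
e^(theta*B) = cos(theta) + sin(theta)*B (the GA analogue of Euler's formula).
theta = 55 degrees = 0.959931 rad
cos(55 deg) = 0.5736
sin(55 deg) = 0.8192
exp(theta*B) = 0.5736 + 0.8192*B


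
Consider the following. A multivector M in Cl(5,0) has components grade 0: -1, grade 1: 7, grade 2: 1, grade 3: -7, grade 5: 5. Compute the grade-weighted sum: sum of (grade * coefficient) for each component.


Grade-weighted sum = sum of grade_k * coefficient_k
0*(-1) = 0
1*7 = 7
2*1 = 2
3*(-7) = -21
5*5 = 25
Total = 0 + 7 + 2 + (-21) + 25 = 13
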